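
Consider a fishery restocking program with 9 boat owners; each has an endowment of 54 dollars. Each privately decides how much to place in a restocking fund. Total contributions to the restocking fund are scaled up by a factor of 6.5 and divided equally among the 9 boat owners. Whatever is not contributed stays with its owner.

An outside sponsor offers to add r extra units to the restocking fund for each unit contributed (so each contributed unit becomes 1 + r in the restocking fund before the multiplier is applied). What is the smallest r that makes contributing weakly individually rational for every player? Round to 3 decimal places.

0.385

With matching at rate r, one contributed unit becomes (1 + r) in the restocking fund and returns 6.5 × (1 + r) / 9 to the contributor.
Setting this equal to 1: 1 + r = 9/6.5 = 1.3846.
So the minimum matching rate is r = 1.3846 − 1 = 0.385.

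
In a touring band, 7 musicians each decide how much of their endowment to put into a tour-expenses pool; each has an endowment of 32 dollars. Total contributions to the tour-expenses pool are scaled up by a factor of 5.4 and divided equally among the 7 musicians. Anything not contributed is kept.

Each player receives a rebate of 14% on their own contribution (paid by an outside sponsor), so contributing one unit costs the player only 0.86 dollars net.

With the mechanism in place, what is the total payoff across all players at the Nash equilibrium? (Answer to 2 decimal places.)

224.00 dollars

With the mechanism, a contributed unit returns (5.4/7) / 0.86 = 0.8970 per unit of net cost — still below 1 — so contributing 0 remains dominant for every player.
Everyone keeps their endowment and the group total is 7 × 32 = 224.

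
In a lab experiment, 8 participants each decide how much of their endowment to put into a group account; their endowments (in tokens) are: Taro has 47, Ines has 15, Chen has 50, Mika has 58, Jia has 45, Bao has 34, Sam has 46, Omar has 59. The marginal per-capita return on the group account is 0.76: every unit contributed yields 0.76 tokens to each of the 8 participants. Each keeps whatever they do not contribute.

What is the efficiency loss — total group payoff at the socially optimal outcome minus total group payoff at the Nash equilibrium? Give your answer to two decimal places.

1798.32 tokens

The private return per contributed unit is 0.76 < 1 for everyone, so the Nash equilibrium is zero contribution and the group total is Σ E_j = 47 + 15 + 50 + 58 + 45 + 34 + 46 + 59 = 354.
Each contributed unit returns 6.080 to the group, so the social optimum is full contribution by everyone: group total = 6.080 × 354 = 2152.32.
Efficiency loss = (6.080 − 1) × 354 = 1798.32.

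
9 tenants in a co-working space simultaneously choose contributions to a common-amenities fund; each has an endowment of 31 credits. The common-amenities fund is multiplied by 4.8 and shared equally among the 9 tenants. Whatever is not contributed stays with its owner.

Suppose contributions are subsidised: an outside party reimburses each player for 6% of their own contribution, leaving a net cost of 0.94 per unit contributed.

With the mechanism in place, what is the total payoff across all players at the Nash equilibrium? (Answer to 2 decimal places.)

279.00 credits

With the mechanism, a contributed unit returns (4.8/9) / 0.94 = 0.5674 per unit of net cost — still below 1 — so contributing 0 remains dominant for every player.
At the Nash equilibrium no one contributes; group total payoff = 9 × 31 = 279.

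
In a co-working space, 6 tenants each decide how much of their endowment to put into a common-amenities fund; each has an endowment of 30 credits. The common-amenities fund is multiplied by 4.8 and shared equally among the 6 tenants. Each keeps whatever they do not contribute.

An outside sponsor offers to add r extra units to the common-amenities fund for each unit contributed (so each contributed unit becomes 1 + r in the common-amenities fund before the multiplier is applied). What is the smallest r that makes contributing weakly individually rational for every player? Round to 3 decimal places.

0.250

With matching at rate r, one contributed unit becomes (1 + r) in the common-amenities fund and returns 4.8 × (1 + r) / 6 to the contributor.
Setting this equal to 1: 1 + r = 6/4.8 = 1.2500.
So the minimum matching rate is r = 1.2500 − 1 = 0.250.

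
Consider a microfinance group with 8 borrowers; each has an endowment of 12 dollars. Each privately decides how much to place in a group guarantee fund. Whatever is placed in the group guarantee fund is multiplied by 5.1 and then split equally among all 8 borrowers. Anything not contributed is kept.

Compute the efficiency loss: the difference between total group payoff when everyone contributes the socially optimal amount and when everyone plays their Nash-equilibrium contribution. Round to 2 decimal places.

Each contributed unit returns 5.1/8 = 0.6375 to its contributor — below 1 — so contributing 0 is dominant for every player. At the Nash equilibrium everyone keeps their 12, and the group total is 8 × 12 = 96.
Each contributed unit returns 5.100 to the group as a whole (0.6375 to each of 8 players), which exceeds 1, so the social optimum is full contribution: group total = 5.100 × 96 = 489.60.
Efficiency loss = 489.60 − 96 = 393.60.

393.60 dollars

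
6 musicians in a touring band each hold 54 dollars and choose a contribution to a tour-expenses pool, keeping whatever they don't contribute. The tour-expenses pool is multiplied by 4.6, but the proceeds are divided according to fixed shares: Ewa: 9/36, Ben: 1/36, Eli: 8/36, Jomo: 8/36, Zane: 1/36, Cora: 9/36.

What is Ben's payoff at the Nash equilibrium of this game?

81.60 dollars

For player j, contributing a unit is worthwhile iff 4.6 × (j's share) ≥ 1, i.e. iff j's share is at least 0.2174.
Ewa, Eli, Jomo and Cora clear that bar, contributing 54 each; the remaining 2 contribute 0. Total contributed: 216.
Ben keeps 54 and receives 4.6 × 216 × 1/36 = 27.60 from the tour-expenses pool, for a payoff of 81.60.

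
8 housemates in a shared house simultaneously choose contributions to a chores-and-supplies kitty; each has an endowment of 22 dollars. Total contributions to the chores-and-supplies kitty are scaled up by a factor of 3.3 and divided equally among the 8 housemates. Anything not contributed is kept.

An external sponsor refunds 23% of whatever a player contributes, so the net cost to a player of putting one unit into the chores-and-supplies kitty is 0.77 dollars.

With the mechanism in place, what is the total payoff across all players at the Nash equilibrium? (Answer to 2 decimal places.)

176.00 dollars

The effective private return is (3.3/8) / 0.77 = 0.5357, which is still under 1, so the mechanism doesn't change anyone's dominant strategy: zero contribution.
Everyone keeps their endowment and the group total is 8 × 22 = 176.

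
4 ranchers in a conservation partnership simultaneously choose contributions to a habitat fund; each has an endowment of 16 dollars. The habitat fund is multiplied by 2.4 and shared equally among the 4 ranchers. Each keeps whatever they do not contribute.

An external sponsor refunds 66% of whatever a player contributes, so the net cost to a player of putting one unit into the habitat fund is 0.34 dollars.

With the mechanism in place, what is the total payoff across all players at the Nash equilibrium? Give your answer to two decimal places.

The effective private return per unit is now (2.4/4) / 0.34 = 1.7647 > 1, so every player's dominant strategy flips to full contribution.
At the Nash equilibrium everyone contributes 16. Group total payoff = 4 × (16 × 0.66 + 2.4 × 16) = 195.84.

195.84 dollars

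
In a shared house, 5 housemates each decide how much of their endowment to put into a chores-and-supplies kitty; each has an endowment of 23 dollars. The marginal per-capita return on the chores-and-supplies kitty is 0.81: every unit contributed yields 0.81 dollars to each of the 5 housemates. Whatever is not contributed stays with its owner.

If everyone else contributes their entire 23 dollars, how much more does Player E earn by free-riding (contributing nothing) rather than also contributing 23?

4.37 dollars

Switching from a contribution of 23 to 0 lets Player E keep an extra 23 dollars, but lowers the chores-and-supplies kitty by 23, which costs Player E their own share of that drop: 0.81 × 23 = 18.63.
Net gain = 23 − 18.63 = 4.37. The private return per contributed unit (0.81) is below 1, so free-riding is indeed the best response regardless of what the others do.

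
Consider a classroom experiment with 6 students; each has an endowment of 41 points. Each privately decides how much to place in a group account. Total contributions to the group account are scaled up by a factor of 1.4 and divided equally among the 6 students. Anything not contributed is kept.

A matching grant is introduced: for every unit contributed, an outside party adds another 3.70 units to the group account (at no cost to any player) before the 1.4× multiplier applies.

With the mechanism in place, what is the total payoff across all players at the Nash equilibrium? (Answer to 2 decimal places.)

Under the mechanism each unit contributed yields 1.4 × 4.70 / 6 = 1.0967 back to its contributor per unit of net cost, which exceeds 1, making full contribution the dominant choice for everyone.
At the Nash equilibrium everyone contributes 41. Group total payoff = 1.4 × 4.70 × 246 = 1618.68.

1618.68 points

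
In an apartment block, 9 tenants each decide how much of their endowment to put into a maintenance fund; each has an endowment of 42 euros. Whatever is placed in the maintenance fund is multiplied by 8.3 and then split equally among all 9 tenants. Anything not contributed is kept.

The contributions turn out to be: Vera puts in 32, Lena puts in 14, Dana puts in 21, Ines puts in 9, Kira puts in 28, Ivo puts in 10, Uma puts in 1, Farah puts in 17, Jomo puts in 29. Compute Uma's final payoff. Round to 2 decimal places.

Total contributed: 32 + 14 + 21 + 9 + 28 + 10 + 1 + 17 + 29 = 161.
Each receives 8.3 × 161 / 9 = 148.48 from the maintenance fund.
Uma keeps 42 − 1 = 41, so Uma's payoff is 41 + 148.48 = 189.48.

189.48 euros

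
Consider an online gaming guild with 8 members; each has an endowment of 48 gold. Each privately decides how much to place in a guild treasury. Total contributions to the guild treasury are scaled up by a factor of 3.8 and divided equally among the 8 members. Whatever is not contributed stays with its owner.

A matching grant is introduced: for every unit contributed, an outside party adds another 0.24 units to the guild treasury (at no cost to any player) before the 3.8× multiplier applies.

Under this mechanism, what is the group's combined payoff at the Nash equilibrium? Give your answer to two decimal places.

Even with the mechanism, each unit contributed returns only 3.8 × 1.24 / 8 = 0.5890 per unit of net cost, so contributing nothing is still dominant.
At the Nash equilibrium no one contributes; group total payoff = 8 × 48 = 384.

384.00 gold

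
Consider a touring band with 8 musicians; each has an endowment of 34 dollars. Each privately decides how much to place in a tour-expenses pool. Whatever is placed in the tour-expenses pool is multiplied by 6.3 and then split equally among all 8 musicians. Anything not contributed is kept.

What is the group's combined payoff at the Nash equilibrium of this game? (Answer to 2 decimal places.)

Each contributed unit returns 6.3/8 = 0.7875 to its contributor — below 1 — so contributing 0 is dominant for every player. At the Nash equilibrium everyone keeps their 34, and the group total is 8 × 34 = 272.

272.00 dollars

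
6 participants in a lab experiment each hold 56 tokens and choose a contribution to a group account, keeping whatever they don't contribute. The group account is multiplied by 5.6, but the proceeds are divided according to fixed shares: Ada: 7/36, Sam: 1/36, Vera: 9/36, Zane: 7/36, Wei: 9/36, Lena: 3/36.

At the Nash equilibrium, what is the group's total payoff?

1366.40 tokens

Each unit j contributes comes back to j as 5.6 × (j's share), so j prefers to contribute only if that share exceeds 1/5.6 = 0.1786; otherwise keeping the unit dominates.
Ada, Vera, Zane and Wei clear that bar, contributing 56 each; the remaining 2 contribute 0. Total contributed: 224.
The group account pays out 5.6 × 224 = 1254.40 in total (split across the unequal shares, but the aggregate is all that matters for the group sum).
The 2 free-riders keep 56 each, adding 112. Group total = 112 + 1254.40 = 1366.40.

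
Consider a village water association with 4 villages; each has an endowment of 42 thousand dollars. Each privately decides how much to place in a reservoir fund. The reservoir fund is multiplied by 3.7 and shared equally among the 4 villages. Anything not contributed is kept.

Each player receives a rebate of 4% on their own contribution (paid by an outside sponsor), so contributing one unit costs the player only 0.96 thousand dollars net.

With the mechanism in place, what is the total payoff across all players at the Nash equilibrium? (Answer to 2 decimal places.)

168.00 thousand dollars

The effective private return is (3.7/4) / 0.96 = 0.9635, which is still under 1, so the mechanism doesn't change anyone's dominant strategy: zero contribution.
Everyone keeps their endowment and the group total is 4 × 42 = 168.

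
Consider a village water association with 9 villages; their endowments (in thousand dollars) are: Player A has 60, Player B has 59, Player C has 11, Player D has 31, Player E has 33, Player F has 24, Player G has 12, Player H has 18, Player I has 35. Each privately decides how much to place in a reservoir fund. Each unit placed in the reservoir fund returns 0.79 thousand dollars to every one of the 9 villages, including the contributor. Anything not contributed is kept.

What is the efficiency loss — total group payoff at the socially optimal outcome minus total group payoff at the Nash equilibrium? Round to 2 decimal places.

1729.13 thousand dollars

The private return per contributed unit is 0.79 < 1 for everyone, so the Nash equilibrium is zero contribution and the group total is Σ E_j = 60 + 59 + 11 + 31 + 33 + 24 + 12 + 18 + 35 = 283.
Each contributed unit returns 7.110 to the group, so the social optimum is full contribution by everyone: group total = 7.110 × 283 = 2012.13.
Efficiency loss = (7.110 − 1) × 283 = 1729.13.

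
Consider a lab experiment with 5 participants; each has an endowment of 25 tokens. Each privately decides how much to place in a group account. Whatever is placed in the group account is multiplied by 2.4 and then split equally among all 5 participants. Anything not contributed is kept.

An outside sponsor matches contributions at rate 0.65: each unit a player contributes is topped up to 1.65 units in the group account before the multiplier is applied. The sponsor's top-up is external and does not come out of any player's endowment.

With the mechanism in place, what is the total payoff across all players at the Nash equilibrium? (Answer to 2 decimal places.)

125.00 tokens

Even with the mechanism, each unit contributed returns only 2.4 × 1.65 / 5 = 0.7920 per unit of net cost, so contributing nothing is still dominant.
At the Nash equilibrium no one contributes; group total payoff = 5 × 25 = 125.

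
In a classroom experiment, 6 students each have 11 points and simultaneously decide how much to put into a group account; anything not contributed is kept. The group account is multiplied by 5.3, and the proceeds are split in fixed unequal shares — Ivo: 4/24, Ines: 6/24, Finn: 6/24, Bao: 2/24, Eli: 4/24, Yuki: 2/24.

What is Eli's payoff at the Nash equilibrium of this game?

Each unit j contributes comes back to j as 5.3 × (j's share), so j prefers to contribute only if that share exceeds 1/5.3 = 0.1887; otherwise keeping the unit dominates.
The shares above 0.1887 belong to Ines and Finn, contributing 11 each; the remaining 4 contribute 0. Total contributed: 22.
Eli keeps 11 and receives 5.3 × 22 × 4/24 = 19.43 from the group account, for a payoff of 30.43.

30.43 points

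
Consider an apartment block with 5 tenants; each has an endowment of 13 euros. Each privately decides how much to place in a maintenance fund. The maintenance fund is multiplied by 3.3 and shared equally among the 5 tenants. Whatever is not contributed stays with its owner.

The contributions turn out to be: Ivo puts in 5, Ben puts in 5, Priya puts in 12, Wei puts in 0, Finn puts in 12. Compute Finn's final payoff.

Total contributed: 5 + 5 + 12 + 0 + 12 = 34.
Each receives 3.3 × 34 / 5 = 22.44 from the maintenance fund.
Finn keeps 13 − 12 = 1, so Finn's payoff is 1 + 22.44 = 23.44.

23.44 euros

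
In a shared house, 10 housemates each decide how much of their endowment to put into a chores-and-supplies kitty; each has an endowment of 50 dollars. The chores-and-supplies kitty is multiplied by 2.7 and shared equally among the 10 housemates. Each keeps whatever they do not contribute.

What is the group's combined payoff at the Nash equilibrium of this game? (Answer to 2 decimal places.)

Each contributed unit returns 2.7/10 = 0.2700 to its contributor — below 1 — so contributing 0 is dominant for every player. At the Nash equilibrium everyone keeps their 50, and the group total is 10 × 50 = 500.

500.00 dollars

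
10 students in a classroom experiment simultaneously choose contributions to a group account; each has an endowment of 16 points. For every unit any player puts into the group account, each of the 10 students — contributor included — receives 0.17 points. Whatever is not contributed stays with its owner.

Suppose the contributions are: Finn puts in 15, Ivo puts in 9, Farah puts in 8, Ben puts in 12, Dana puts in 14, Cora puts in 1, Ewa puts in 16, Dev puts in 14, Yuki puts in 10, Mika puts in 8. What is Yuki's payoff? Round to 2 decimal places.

24.19 points

Total contributed: 15 + 9 + 8 + 12 + 14 + 1 + 16 + 14 + 10 + 8 = 107.
Each receives 0.17 × 107 = 18.19 from the group account.
Yuki keeps 16 − 10 = 6, so Yuki's payoff is 6 + 18.19 = 24.19.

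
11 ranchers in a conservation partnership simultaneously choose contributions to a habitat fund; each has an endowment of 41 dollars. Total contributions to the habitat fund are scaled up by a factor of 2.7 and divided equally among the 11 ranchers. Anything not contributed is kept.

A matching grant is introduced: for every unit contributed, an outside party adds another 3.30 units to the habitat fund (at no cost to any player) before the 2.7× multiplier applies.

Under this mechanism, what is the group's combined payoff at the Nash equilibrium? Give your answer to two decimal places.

5236.11 dollars

Under the mechanism each unit contributed yields 2.7 × 4.30 / 11 = 1.0555 back to its contributor per unit of net cost, which exceeds 1, making full contribution the dominant choice for everyone.
At the Nash equilibrium everyone contributes 41. Group total payoff = 2.7 × 4.30 × 451 = 5236.11.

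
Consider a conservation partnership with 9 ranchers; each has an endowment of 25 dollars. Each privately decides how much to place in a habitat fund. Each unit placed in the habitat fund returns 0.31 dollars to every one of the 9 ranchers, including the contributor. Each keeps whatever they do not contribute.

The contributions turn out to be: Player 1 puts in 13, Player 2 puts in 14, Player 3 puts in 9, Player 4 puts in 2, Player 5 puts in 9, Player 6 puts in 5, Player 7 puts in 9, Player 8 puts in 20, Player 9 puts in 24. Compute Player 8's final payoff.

Total contributed: 13 + 14 + 9 + 2 + 9 + 5 + 9 + 20 + 24 = 105.
Each receives 0.31 × 105 = 32.55 from the habitat fund.
Player 8 keeps 25 − 20 = 5, so Player 8's payoff is 5 + 32.55 = 37.55.

37.55 dollars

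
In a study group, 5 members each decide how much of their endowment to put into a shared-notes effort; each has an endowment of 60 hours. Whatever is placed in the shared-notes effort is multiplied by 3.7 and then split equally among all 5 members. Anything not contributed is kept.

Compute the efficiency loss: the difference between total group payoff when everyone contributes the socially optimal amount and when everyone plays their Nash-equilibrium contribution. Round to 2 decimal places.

Each contributed unit returns 3.7/5 = 0.7400 to its contributor — below 1 — so contributing 0 is dominant for every player. At the Nash equilibrium everyone keeps their 60, and the group total is 5 × 60 = 300.
Each contributed unit returns 3.700 to the group as a whole (0.7400 to each of 5 players), which exceeds 1, so the social optimum is full contribution: group total = 3.700 × 300 = 1110.00.
Efficiency loss = 1110.00 − 300 = 810.00.

810.00 hours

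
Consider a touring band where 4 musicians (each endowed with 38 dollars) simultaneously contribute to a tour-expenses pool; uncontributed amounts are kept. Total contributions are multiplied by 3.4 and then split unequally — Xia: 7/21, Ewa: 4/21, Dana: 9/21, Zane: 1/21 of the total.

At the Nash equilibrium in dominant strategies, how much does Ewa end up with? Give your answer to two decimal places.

Each unit j contributes comes back to j as 3.4 × (j's share), so j prefers to contribute only if that share exceeds 1/3.4 = 0.2941; otherwise keeping the unit dominates.
The shares above 0.2941 belong to Xia and Dana, contributing 38 each; the remaining 2 contribute 0. Total contributed: 76.
Ewa keeps 38 and receives 3.4 × 76 × 4/21 = 49.22 from the tour-expenses pool, for a payoff of 87.22.

87.22 dollars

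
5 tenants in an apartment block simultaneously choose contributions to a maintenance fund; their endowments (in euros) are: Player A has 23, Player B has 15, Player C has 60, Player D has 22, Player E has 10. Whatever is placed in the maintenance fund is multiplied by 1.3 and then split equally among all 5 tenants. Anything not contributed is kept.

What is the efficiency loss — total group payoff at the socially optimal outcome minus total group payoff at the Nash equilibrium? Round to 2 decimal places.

The private return per contributed unit is 1.3/5 = 0.2600 < 1 for every player regardless of endowment, so the Nash equilibrium is zero contribution and the group total is Σ E_j = 23 + 15 + 60 + 22 + 10 = 130.
Each contributed unit returns 1.300 to the group, so the social optimum is full contribution by everyone: group total = 1.300 × 130 = 169.00.
Efficiency loss = (1.300 − 1) × 130 = 39.00.

39.00 euros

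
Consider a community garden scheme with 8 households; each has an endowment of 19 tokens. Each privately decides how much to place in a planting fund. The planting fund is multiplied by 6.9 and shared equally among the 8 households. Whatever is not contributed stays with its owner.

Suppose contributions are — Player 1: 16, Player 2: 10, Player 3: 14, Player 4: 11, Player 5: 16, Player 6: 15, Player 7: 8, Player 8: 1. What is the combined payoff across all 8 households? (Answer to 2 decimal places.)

688.90 tokens

Total contributed: 16 + 10 + 14 + 11 + 16 + 15 + 8 + 1 = 91; total kept: 8 × 19 − 91 = 61.
The planting fund pays out 6.9 × 91 = 627.90 in aggregate.
Group total = 61 + 627.90 = 688.90.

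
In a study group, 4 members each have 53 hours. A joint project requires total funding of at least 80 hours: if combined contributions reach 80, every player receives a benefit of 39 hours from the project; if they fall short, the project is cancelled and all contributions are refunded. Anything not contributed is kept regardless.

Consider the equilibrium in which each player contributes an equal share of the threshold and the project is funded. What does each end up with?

72 hours

Equal share of the threshold: 80/4 = 20.
At this profile no one gains by cutting their contribution: any cut drops the total below 80, the project is cancelled, contributions are refunded, and the deviator ends with 53, which is less than 53 − 20 + 39 = 72. Contributing more than 20 just wastes the excess. So contributing exactly 20 is a best response.
Each player's payoff: 53 − 20 + 39 = 72.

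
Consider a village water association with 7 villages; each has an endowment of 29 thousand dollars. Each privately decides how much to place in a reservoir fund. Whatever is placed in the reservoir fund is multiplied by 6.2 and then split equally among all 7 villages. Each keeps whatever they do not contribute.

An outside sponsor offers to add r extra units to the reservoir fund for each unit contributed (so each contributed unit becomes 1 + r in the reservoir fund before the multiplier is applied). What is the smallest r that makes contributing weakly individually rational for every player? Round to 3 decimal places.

With matching at rate r, one contributed unit becomes (1 + r) in the reservoir fund and returns 6.2 × (1 + r) / 7 to the contributor.
Setting this equal to 1: 1 + r = 7/6.2 = 1.1290.
So the minimum matching rate is r = 1.1290 − 1 = 0.129.

0.129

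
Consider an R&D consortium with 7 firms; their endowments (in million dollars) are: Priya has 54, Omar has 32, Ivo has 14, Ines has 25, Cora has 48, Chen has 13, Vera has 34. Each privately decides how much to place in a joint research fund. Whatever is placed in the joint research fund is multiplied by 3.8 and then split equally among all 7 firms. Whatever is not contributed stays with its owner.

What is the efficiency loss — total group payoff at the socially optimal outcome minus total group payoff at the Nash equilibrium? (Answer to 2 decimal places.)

The private return per contributed unit is 3.8/7 = 0.5429 < 1 for every player regardless of endowment, so the Nash equilibrium is zero contribution and the group total is Σ E_j = 54 + 32 + 14 + 25 + 48 + 13 + 34 = 220.
Each contributed unit returns 3.800 to the group, so the social optimum is full contribution by everyone: group total = 3.800 × 220 = 836.00.
Efficiency loss = (3.800 − 1) × 220 = 616.00.

616.00 million dollars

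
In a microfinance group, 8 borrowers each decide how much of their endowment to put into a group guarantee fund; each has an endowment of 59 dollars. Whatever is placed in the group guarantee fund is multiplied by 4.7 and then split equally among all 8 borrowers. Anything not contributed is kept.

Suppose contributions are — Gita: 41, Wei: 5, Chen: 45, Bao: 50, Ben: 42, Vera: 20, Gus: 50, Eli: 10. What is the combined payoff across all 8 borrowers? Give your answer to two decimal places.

1445.10 dollars

Total contributed: 41 + 5 + 45 + 50 + 42 + 20 + 50 + 10 = 263; total kept: 8 × 59 − 263 = 209.
The group guarantee fund pays out 4.7 × 263 = 1236.10 in aggregate.
Group total = 209 + 1236.10 = 1445.10.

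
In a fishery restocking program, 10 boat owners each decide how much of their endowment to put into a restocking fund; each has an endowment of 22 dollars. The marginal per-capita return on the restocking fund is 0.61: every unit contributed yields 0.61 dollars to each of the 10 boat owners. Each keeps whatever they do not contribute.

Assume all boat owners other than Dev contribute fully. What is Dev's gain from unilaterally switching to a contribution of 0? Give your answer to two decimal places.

8.58 dollars

Switching from a contribution of 22 to 0 lets Dev keep an extra 22 dollars, but lowers the restocking fund by 22, which costs Dev their own share of that drop: 0.61 × 22 = 13.42.
Net gain = 22 − 13.42 = 8.58. The private return per contributed unit (0.61) is below 1, so free-riding is indeed the best response regardless of what the others do.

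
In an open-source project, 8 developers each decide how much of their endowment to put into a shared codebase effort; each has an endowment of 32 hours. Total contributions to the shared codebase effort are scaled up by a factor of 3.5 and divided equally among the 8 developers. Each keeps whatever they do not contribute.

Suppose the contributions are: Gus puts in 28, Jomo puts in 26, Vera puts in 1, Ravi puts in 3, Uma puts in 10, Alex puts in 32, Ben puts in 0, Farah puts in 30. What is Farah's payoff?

Total contributed: 28 + 26 + 1 + 3 + 10 + 32 + 0 + 30 = 130.
Each receives 3.5 × 130 / 8 = 56.88 from the shared codebase effort.
Farah keeps 32 − 30 = 2, so Farah's payoff is 2 + 56.88 = 58.88.

58.88 hours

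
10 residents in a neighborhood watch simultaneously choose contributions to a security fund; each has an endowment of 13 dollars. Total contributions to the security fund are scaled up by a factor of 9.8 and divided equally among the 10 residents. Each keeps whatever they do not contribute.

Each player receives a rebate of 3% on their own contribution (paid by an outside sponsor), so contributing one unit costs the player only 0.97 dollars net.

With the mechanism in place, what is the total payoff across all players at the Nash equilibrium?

1277.90 dollars

The effective private return per unit is now (9.8/10) / 0.97 = 1.0103 > 1, so every player's dominant strategy flips to full contribution.
So the Nash equilibrium is full contribution by all 10; the group earns 10 × (13 × 0.03 + 9.8 × 13) = 1277.90.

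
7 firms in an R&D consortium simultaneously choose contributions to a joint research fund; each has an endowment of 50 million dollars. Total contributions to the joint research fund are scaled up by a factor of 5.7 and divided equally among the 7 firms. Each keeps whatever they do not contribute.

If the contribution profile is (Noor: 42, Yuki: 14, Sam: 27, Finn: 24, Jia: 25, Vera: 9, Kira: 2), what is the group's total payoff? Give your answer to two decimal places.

Total contributed: 42 + 14 + 27 + 24 + 25 + 9 + 2 = 143; total kept: 7 × 50 − 143 = 207.
The joint research fund pays out 5.7 × 143 = 815.10 in aggregate.
Group total = 207 + 815.10 = 1022.10.

1022.10 million dollars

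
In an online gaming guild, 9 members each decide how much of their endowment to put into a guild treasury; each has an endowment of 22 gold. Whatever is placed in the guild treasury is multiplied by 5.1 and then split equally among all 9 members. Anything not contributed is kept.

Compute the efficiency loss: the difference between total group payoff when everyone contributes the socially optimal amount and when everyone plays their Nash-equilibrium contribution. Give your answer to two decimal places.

Each contributed unit returns 5.1/9 = 0.5667 to its contributor — below 1 — so contributing 0 is dominant for every player. At the Nash equilibrium everyone keeps their 22, and the group total is 9 × 22 = 198.
Each contributed unit returns 5.100 to the group as a whole (0.5667 to each of 9 players), which exceeds 1, so the social optimum is full contribution: group total = 5.100 × 198 = 1009.80.
Efficiency loss = 1009.80 − 198 = 811.80.

811.80 gold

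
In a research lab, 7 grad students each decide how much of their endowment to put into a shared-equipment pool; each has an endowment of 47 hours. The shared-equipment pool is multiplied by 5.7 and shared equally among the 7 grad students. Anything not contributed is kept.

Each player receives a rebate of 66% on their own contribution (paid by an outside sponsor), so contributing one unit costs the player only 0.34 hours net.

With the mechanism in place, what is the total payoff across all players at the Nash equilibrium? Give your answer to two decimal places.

2092.44 hours

Under the mechanism each unit contributed yields (5.7/7) / 0.34 = 2.3950 back to its contributor per unit of net cost, which exceeds 1, making full contribution the dominant choice for everyone.
At the Nash equilibrium everyone contributes 47. Group total payoff = 7 × (47 × 0.66 + 5.7 × 47) = 2092.44.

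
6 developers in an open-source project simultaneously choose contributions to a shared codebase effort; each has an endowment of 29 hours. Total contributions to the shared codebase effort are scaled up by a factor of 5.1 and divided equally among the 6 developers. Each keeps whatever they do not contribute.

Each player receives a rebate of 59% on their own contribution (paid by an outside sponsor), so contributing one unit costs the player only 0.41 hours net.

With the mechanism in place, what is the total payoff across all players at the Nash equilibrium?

990.06 hours

With the mechanism, a contributed unit returns (5.1/6) / 0.41 = 2.0732 per unit of net cost to the contributor — now above 1 — so contributing fully is weakly dominant for every player.
So the Nash equilibrium is full contribution by all 6; the group earns 6 × (29 × 0.59 + 5.1 × 29) = 990.06.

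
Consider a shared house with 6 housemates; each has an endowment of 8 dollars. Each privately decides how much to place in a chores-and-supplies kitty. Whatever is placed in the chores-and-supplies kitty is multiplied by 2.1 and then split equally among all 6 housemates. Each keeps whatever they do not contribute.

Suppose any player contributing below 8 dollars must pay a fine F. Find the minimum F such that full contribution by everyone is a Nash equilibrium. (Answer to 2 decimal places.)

Given the others contribute fully, the best deviation is to contribute 0 (any partial contribution still incurs the fine and gives up units whose private return 0.3500 is below 1).
Deviating from 8 to 0 saves 8 dollars but forfeits the deviator's share of the drop in the chores-and-supplies kitty: 2.1/6 × 8 = 2.80.
So the deviation gain is 8 − 2.80 = 5.20, and the fine must be at least 5.20 dollars to wipe it out.

5.20 dollars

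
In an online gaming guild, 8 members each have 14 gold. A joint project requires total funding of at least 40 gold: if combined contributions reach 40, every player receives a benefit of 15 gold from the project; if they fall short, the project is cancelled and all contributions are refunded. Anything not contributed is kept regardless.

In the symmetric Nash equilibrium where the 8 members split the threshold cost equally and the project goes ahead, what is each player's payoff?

Equal share of the threshold: 40/8 = 5.
At this profile no one gains by cutting their contribution: any cut drops the total below 40, the project is cancelled, contributions are refunded, and the deviator ends with 14, which is less than 14 − 5 + 15 = 24. Contributing more than 5 just wastes the excess. So contributing exactly 5 is a best response.
Each player's payoff: 14 − 5 + 15 = 24.

24 gold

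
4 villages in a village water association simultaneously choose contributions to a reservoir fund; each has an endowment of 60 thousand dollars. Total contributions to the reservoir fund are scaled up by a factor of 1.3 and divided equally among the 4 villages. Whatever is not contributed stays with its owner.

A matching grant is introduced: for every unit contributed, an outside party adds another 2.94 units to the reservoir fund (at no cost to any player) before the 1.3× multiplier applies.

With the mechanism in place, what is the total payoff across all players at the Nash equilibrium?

1229.28 thousand dollars

With the mechanism, a contributed unit returns 1.3 × 3.94 / 4 = 1.2805 per unit of net cost to the contributor — now above 1 — so contributing fully is weakly dominant for every player.
So the Nash equilibrium is full contribution by all 4; the group earns 1.3 × 3.94 × 240 = 1229.28.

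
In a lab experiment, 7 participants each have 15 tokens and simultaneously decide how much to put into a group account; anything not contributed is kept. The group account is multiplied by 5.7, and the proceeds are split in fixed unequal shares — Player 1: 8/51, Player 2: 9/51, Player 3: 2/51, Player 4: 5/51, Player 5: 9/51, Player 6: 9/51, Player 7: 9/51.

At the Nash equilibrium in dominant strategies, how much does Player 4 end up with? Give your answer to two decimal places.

Each unit j contributes comes back to j as 5.7 × (j's share), so j prefers to contribute only if that share exceeds 1/5.7 = 0.1754; otherwise keeping the unit dominates.
Player 2, Player 5, Player 6 and Player 7 are above the threshold, contributing 15 each; the remaining 3 contribute 0. Total contributed: 60.
Player 4 keeps 15 and receives 5.7 × 60 × 5/51 = 33.53 from the group account, for a payoff of 48.53.

48.53 tokens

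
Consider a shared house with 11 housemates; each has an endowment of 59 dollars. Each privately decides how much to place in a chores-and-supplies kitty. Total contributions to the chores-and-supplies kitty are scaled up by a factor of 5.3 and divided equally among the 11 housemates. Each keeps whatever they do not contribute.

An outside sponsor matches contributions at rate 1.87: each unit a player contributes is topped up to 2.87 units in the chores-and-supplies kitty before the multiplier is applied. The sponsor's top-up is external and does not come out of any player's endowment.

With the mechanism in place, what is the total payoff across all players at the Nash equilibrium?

The effective private return per unit is now 5.3 × 2.87 / 11 = 1.3828 > 1, so every player's dominant strategy flips to full contribution.
At the Nash equilibrium everyone contributes 59. Group total payoff = 5.3 × 2.87 × 649 = 9871.94.

9871.94 dollars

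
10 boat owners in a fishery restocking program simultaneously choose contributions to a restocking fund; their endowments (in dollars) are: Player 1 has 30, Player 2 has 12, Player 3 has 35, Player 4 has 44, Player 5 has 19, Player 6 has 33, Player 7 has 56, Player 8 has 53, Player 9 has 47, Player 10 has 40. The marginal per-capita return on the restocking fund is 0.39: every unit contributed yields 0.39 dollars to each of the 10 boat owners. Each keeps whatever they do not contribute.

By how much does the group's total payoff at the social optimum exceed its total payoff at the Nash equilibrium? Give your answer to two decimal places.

1070.10 dollars

The private return per contributed unit is 0.39 < 1 for everyone, so the Nash equilibrium is zero contribution and the group total is Σ E_j = 30 + 12 + 35 + 44 + 19 + 33 + 56 + 53 + 47 + 40 = 369.
Each contributed unit returns 3.900 to the group, so the social optimum is full contribution by everyone: group total = 3.900 × 369 = 1439.10.
Efficiency loss = (3.900 − 1) × 369 = 1070.10.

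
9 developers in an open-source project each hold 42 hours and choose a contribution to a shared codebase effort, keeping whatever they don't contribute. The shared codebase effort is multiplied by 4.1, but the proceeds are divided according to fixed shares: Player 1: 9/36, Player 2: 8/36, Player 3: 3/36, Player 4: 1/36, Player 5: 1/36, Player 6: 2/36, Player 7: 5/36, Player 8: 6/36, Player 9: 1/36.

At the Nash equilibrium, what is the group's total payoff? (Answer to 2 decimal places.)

508.20 hours

Player j's private return per contributed unit is 4.1 × (j's share). Contributing is weakly dominant for j when that share is at least 1/4.1 = 0.2439, and contributing 0 is dominant otherwise.
Only Player 1 (9/36) clears that bar, contributing 42; the remaining 8 contribute 0. Total contributed: 42.
The shared codebase effort pays out 4.1 × 42 = 172.20 in total (split across the unequal shares, but the aggregate is all that matters for the group sum).
The 8 free-riders keep 42 each, adding 336. Group total = 336 + 172.20 = 508.20.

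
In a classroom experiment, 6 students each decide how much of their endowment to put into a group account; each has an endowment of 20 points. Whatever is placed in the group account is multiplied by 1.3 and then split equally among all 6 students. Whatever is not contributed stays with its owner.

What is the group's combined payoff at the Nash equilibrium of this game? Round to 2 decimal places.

120.00 points

Each contributed unit returns 1.3/6 = 0.2167 to its contributor — below 1 — so contributing 0 is dominant for every player. At the Nash equilibrium everyone keeps their 20, and the group total is 6 × 20 = 120.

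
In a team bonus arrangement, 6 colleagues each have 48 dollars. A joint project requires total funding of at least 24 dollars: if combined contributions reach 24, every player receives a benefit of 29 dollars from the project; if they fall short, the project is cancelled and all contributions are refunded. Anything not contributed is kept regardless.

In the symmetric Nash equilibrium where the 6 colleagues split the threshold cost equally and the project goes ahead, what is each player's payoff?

73 dollars

Equal share of the threshold: 24/6 = 4.
At this profile no one gains by cutting their contribution: any cut drops the total below 24, the project is cancelled, contributions are refunded, and the deviator ends with 48, which is less than 48 − 4 + 29 = 73. Contributing more than 4 just wastes the excess. So contributing exactly 4 is a best response.
Each player's payoff: 48 − 4 + 29 = 73.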